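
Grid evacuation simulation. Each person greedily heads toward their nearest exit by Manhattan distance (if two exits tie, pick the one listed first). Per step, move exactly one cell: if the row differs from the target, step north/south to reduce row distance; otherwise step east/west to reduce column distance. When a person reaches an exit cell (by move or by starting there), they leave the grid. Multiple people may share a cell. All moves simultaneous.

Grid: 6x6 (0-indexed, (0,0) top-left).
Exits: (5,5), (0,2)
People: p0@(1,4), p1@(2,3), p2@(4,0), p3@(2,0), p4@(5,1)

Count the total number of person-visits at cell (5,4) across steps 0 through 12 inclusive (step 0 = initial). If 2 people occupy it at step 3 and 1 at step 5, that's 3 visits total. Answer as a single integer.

Step 0: p0@(1,4) p1@(2,3) p2@(4,0) p3@(2,0) p4@(5,1) -> at (5,4): 0 [-], cum=0
Step 1: p0@(0,4) p1@(1,3) p2@(5,0) p3@(1,0) p4@(5,2) -> at (5,4): 0 [-], cum=0
Step 2: p0@(0,3) p1@(0,3) p2@(5,1) p3@(0,0) p4@(5,3) -> at (5,4): 0 [-], cum=0
Step 3: p0@ESC p1@ESC p2@(5,2) p3@(0,1) p4@(5,4) -> at (5,4): 1 [p4], cum=1
Step 4: p0@ESC p1@ESC p2@(5,3) p3@ESC p4@ESC -> at (5,4): 0 [-], cum=1
Step 5: p0@ESC p1@ESC p2@(5,4) p3@ESC p4@ESC -> at (5,4): 1 [p2], cum=2
Step 6: p0@ESC p1@ESC p2@ESC p3@ESC p4@ESC -> at (5,4): 0 [-], cum=2
Total visits = 2

Answer: 2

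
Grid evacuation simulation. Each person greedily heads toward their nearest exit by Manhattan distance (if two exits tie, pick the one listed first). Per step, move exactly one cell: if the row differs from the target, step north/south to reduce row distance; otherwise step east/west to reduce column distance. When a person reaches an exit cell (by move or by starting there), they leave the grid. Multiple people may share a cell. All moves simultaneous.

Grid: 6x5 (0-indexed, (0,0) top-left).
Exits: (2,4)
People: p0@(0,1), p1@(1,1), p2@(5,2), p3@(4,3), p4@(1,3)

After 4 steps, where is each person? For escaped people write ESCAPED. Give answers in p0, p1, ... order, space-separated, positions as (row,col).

Step 1: p0:(0,1)->(1,1) | p1:(1,1)->(2,1) | p2:(5,2)->(4,2) | p3:(4,3)->(3,3) | p4:(1,3)->(2,3)
Step 2: p0:(1,1)->(2,1) | p1:(2,1)->(2,2) | p2:(4,2)->(3,2) | p3:(3,3)->(2,3) | p4:(2,3)->(2,4)->EXIT
Step 3: p0:(2,1)->(2,2) | p1:(2,2)->(2,3) | p2:(3,2)->(2,2) | p3:(2,3)->(2,4)->EXIT | p4:escaped
Step 4: p0:(2,2)->(2,3) | p1:(2,3)->(2,4)->EXIT | p2:(2,2)->(2,3) | p3:escaped | p4:escaped

(2,3) ESCAPED (2,3) ESCAPED ESCAPED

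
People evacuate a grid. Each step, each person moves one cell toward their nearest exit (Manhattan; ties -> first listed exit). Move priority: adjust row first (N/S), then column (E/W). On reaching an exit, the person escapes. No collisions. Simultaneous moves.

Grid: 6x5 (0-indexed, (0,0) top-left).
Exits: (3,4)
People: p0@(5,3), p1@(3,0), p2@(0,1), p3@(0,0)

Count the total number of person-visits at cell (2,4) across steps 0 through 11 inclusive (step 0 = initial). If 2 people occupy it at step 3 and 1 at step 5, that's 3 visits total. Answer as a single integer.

Answer: 0

Derivation:
Step 0: p0@(5,3) p1@(3,0) p2@(0,1) p3@(0,0) -> at (2,4): 0 [-], cum=0
Step 1: p0@(4,3) p1@(3,1) p2@(1,1) p3@(1,0) -> at (2,4): 0 [-], cum=0
Step 2: p0@(3,3) p1@(3,2) p2@(2,1) p3@(2,0) -> at (2,4): 0 [-], cum=0
Step 3: p0@ESC p1@(3,3) p2@(3,1) p3@(3,0) -> at (2,4): 0 [-], cum=0
Step 4: p0@ESC p1@ESC p2@(3,2) p3@(3,1) -> at (2,4): 0 [-], cum=0
Step 5: p0@ESC p1@ESC p2@(3,3) p3@(3,2) -> at (2,4): 0 [-], cum=0
Step 6: p0@ESC p1@ESC p2@ESC p3@(3,3) -> at (2,4): 0 [-], cum=0
Step 7: p0@ESC p1@ESC p2@ESC p3@ESC -> at (2,4): 0 [-], cum=0
Total visits = 0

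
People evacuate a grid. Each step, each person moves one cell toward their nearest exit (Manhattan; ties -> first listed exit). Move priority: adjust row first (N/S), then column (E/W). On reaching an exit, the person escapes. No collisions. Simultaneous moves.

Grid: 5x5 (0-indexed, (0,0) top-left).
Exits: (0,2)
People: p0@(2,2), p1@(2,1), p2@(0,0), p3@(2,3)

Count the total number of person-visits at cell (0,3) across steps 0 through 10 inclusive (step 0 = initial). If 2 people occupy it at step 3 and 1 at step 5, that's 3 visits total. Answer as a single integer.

Step 0: p0@(2,2) p1@(2,1) p2@(0,0) p3@(2,3) -> at (0,3): 0 [-], cum=0
Step 1: p0@(1,2) p1@(1,1) p2@(0,1) p3@(1,3) -> at (0,3): 0 [-], cum=0
Step 2: p0@ESC p1@(0,1) p2@ESC p3@(0,3) -> at (0,3): 1 [p3], cum=1
Step 3: p0@ESC p1@ESC p2@ESC p3@ESC -> at (0,3): 0 [-], cum=1
Total visits = 1

Answer: 1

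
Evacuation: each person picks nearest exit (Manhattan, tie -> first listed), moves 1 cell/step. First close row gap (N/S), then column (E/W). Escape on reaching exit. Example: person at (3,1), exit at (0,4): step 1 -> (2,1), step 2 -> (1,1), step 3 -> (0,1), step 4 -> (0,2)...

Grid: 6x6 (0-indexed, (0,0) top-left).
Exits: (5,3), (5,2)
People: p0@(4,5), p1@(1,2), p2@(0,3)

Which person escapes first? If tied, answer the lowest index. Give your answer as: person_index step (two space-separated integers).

Step 1: p0:(4,5)->(5,5) | p1:(1,2)->(2,2) | p2:(0,3)->(1,3)
Step 2: p0:(5,5)->(5,4) | p1:(2,2)->(3,2) | p2:(1,3)->(2,3)
Step 3: p0:(5,4)->(5,3)->EXIT | p1:(3,2)->(4,2) | p2:(2,3)->(3,3)
Step 4: p0:escaped | p1:(4,2)->(5,2)->EXIT | p2:(3,3)->(4,3)
Step 5: p0:escaped | p1:escaped | p2:(4,3)->(5,3)->EXIT
Exit steps: [3, 4, 5]
First to escape: p0 at step 3

Answer: 0 3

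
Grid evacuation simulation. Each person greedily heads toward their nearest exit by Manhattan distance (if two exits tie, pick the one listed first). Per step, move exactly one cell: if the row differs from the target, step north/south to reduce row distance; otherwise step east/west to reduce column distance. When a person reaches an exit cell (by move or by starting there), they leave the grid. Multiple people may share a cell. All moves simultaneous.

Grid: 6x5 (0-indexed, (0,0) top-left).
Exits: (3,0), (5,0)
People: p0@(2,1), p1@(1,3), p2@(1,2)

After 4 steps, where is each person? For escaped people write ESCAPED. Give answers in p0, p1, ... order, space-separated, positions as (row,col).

Step 1: p0:(2,1)->(3,1) | p1:(1,3)->(2,3) | p2:(1,2)->(2,2)
Step 2: p0:(3,1)->(3,0)->EXIT | p1:(2,3)->(3,3) | p2:(2,2)->(3,2)
Step 3: p0:escaped | p1:(3,3)->(3,2) | p2:(3,2)->(3,1)
Step 4: p0:escaped | p1:(3,2)->(3,1) | p2:(3,1)->(3,0)->EXIT

ESCAPED (3,1) ESCAPED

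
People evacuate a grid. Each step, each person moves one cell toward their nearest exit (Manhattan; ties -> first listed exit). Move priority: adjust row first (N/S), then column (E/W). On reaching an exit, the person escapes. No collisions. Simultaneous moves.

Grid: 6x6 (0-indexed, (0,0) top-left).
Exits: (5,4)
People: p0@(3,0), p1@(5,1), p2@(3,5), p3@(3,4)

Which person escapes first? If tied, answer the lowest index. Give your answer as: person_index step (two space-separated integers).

Answer: 3 2

Derivation:
Step 1: p0:(3,0)->(4,0) | p1:(5,1)->(5,2) | p2:(3,5)->(4,5) | p3:(3,4)->(4,4)
Step 2: p0:(4,0)->(5,0) | p1:(5,2)->(5,3) | p2:(4,5)->(5,5) | p3:(4,4)->(5,4)->EXIT
Step 3: p0:(5,0)->(5,1) | p1:(5,3)->(5,4)->EXIT | p2:(5,5)->(5,4)->EXIT | p3:escaped
Step 4: p0:(5,1)->(5,2) | p1:escaped | p2:escaped | p3:escaped
Step 5: p0:(5,2)->(5,3) | p1:escaped | p2:escaped | p3:escaped
Step 6: p0:(5,3)->(5,4)->EXIT | p1:escaped | p2:escaped | p3:escaped
Exit steps: [6, 3, 3, 2]
First to escape: p3 at step 2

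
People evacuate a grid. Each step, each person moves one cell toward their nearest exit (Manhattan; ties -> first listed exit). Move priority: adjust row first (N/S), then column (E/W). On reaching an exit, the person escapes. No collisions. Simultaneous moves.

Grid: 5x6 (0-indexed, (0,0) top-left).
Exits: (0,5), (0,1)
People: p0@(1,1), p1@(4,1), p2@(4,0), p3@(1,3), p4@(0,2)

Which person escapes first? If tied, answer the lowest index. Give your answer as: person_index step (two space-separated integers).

Step 1: p0:(1,1)->(0,1)->EXIT | p1:(4,1)->(3,1) | p2:(4,0)->(3,0) | p3:(1,3)->(0,3) | p4:(0,2)->(0,1)->EXIT
Step 2: p0:escaped | p1:(3,1)->(2,1) | p2:(3,0)->(2,0) | p3:(0,3)->(0,4) | p4:escaped
Step 3: p0:escaped | p1:(2,1)->(1,1) | p2:(2,0)->(1,0) | p3:(0,4)->(0,5)->EXIT | p4:escaped
Step 4: p0:escaped | p1:(1,1)->(0,1)->EXIT | p2:(1,0)->(0,0) | p3:escaped | p4:escaped
Step 5: p0:escaped | p1:escaped | p2:(0,0)->(0,1)->EXIT | p3:escaped | p4:escaped
Exit steps: [1, 4, 5, 3, 1]
First to escape: p0 at step 1

Answer: 0 1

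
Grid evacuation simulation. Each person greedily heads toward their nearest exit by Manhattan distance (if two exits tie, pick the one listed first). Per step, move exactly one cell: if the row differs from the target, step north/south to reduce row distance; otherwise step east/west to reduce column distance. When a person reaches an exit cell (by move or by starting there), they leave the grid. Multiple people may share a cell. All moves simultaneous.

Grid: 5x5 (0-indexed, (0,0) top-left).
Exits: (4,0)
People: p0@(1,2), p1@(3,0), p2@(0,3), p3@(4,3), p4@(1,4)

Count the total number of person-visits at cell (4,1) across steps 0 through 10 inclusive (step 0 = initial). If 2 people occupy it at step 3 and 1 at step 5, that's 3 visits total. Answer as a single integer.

Step 0: p0@(1,2) p1@(3,0) p2@(0,3) p3@(4,3) p4@(1,4) -> at (4,1): 0 [-], cum=0
Step 1: p0@(2,2) p1@ESC p2@(1,3) p3@(4,2) p4@(2,4) -> at (4,1): 0 [-], cum=0
Step 2: p0@(3,2) p1@ESC p2@(2,3) p3@(4,1) p4@(3,4) -> at (4,1): 1 [p3], cum=1
Step 3: p0@(4,2) p1@ESC p2@(3,3) p3@ESC p4@(4,4) -> at (4,1): 0 [-], cum=1
Step 4: p0@(4,1) p1@ESC p2@(4,3) p3@ESC p4@(4,3) -> at (4,1): 1 [p0], cum=2
Step 5: p0@ESC p1@ESC p2@(4,2) p3@ESC p4@(4,2) -> at (4,1): 0 [-], cum=2
Step 6: p0@ESC p1@ESC p2@(4,1) p3@ESC p4@(4,1) -> at (4,1): 2 [p2,p4], cum=4
Step 7: p0@ESC p1@ESC p2@ESC p3@ESC p4@ESC -> at (4,1): 0 [-], cum=4
Total visits = 4

Answer: 4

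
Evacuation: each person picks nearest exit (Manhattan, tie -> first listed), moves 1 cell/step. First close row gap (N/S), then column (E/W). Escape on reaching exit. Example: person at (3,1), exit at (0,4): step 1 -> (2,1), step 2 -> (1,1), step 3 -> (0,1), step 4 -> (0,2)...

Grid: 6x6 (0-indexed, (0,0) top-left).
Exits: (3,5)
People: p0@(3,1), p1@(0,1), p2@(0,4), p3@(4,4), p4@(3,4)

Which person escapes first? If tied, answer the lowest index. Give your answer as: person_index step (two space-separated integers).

Answer: 4 1

Derivation:
Step 1: p0:(3,1)->(3,2) | p1:(0,1)->(1,1) | p2:(0,4)->(1,4) | p3:(4,4)->(3,4) | p4:(3,4)->(3,5)->EXIT
Step 2: p0:(3,2)->(3,3) | p1:(1,1)->(2,1) | p2:(1,4)->(2,4) | p3:(3,4)->(3,5)->EXIT | p4:escaped
Step 3: p0:(3,3)->(3,4) | p1:(2,1)->(3,1) | p2:(2,4)->(3,4) | p3:escaped | p4:escaped
Step 4: p0:(3,4)->(3,5)->EXIT | p1:(3,1)->(3,2) | p2:(3,4)->(3,5)->EXIT | p3:escaped | p4:escaped
Step 5: p0:escaped | p1:(3,2)->(3,3) | p2:escaped | p3:escaped | p4:escaped
Step 6: p0:escaped | p1:(3,3)->(3,4) | p2:escaped | p3:escaped | p4:escaped
Step 7: p0:escaped | p1:(3,4)->(3,5)->EXIT | p2:escaped | p3:escaped | p4:escaped
Exit steps: [4, 7, 4, 2, 1]
First to escape: p4 at step 1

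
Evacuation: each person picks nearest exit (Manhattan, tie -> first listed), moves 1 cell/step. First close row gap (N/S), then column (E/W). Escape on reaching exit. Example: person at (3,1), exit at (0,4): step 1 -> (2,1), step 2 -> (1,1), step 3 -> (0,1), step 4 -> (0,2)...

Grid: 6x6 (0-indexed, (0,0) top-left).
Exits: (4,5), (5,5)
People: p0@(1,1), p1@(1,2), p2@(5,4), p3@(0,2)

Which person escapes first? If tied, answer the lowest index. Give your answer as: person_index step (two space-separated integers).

Answer: 2 1

Derivation:
Step 1: p0:(1,1)->(2,1) | p1:(1,2)->(2,2) | p2:(5,4)->(5,5)->EXIT | p3:(0,2)->(1,2)
Step 2: p0:(2,1)->(3,1) | p1:(2,2)->(3,2) | p2:escaped | p3:(1,2)->(2,2)
Step 3: p0:(3,1)->(4,1) | p1:(3,2)->(4,2) | p2:escaped | p3:(2,2)->(3,2)
Step 4: p0:(4,1)->(4,2) | p1:(4,2)->(4,3) | p2:escaped | p3:(3,2)->(4,2)
Step 5: p0:(4,2)->(4,3) | p1:(4,3)->(4,4) | p2:escaped | p3:(4,2)->(4,3)
Step 6: p0:(4,3)->(4,4) | p1:(4,4)->(4,5)->EXIT | p2:escaped | p3:(4,3)->(4,4)
Step 7: p0:(4,4)->(4,5)->EXIT | p1:escaped | p2:escaped | p3:(4,4)->(4,5)->EXIT
Exit steps: [7, 6, 1, 7]
First to escape: p2 at step 1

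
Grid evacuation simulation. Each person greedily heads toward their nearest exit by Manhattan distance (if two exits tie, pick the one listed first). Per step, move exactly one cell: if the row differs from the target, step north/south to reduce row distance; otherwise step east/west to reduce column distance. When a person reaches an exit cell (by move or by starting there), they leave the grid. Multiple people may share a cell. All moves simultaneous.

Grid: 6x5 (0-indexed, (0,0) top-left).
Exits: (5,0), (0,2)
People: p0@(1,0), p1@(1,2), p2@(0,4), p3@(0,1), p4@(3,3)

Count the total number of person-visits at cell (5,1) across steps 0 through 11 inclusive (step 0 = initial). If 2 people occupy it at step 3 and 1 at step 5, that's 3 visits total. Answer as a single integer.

Step 0: p0@(1,0) p1@(1,2) p2@(0,4) p3@(0,1) p4@(3,3) -> at (5,1): 0 [-], cum=0
Step 1: p0@(0,0) p1@ESC p2@(0,3) p3@ESC p4@(2,3) -> at (5,1): 0 [-], cum=0
Step 2: p0@(0,1) p1@ESC p2@ESC p3@ESC p4@(1,3) -> at (5,1): 0 [-], cum=0
Step 3: p0@ESC p1@ESC p2@ESC p3@ESC p4@(0,3) -> at (5,1): 0 [-], cum=0
Step 4: p0@ESC p1@ESC p2@ESC p3@ESC p4@ESC -> at (5,1): 0 [-], cum=0
Total visits = 0

Answer: 0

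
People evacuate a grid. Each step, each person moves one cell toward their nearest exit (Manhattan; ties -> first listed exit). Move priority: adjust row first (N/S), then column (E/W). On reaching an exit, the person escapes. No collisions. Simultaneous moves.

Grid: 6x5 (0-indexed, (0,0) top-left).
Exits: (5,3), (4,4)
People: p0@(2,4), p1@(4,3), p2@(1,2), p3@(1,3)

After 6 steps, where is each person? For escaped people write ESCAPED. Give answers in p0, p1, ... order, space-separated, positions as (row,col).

Step 1: p0:(2,4)->(3,4) | p1:(4,3)->(5,3)->EXIT | p2:(1,2)->(2,2) | p3:(1,3)->(2,3)
Step 2: p0:(3,4)->(4,4)->EXIT | p1:escaped | p2:(2,2)->(3,2) | p3:(2,3)->(3,3)
Step 3: p0:escaped | p1:escaped | p2:(3,2)->(4,2) | p3:(3,3)->(4,3)
Step 4: p0:escaped | p1:escaped | p2:(4,2)->(5,2) | p3:(4,3)->(5,3)->EXIT
Step 5: p0:escaped | p1:escaped | p2:(5,2)->(5,3)->EXIT | p3:escaped

ESCAPED ESCAPED ESCAPED ESCAPED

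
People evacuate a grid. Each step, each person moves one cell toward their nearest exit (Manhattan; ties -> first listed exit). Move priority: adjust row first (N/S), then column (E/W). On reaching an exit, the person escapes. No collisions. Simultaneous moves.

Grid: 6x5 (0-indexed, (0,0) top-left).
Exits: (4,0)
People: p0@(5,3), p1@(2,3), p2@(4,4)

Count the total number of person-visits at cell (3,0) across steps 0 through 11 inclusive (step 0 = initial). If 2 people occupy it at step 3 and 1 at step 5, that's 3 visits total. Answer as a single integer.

Answer: 0

Derivation:
Step 0: p0@(5,3) p1@(2,3) p2@(4,4) -> at (3,0): 0 [-], cum=0
Step 1: p0@(4,3) p1@(3,3) p2@(4,3) -> at (3,0): 0 [-], cum=0
Step 2: p0@(4,2) p1@(4,3) p2@(4,2) -> at (3,0): 0 [-], cum=0
Step 3: p0@(4,1) p1@(4,2) p2@(4,1) -> at (3,0): 0 [-], cum=0
Step 4: p0@ESC p1@(4,1) p2@ESC -> at (3,0): 0 [-], cum=0
Step 5: p0@ESC p1@ESC p2@ESC -> at (3,0): 0 [-], cum=0
Total visits = 0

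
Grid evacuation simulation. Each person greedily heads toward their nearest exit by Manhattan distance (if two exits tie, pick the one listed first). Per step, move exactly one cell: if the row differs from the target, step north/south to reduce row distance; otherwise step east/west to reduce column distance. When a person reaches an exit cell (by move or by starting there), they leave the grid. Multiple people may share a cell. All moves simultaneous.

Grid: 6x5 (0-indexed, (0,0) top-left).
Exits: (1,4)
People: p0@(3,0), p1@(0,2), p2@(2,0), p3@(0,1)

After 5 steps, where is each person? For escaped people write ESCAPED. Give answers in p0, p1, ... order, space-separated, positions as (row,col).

Step 1: p0:(3,0)->(2,0) | p1:(0,2)->(1,2) | p2:(2,0)->(1,0) | p3:(0,1)->(1,1)
Step 2: p0:(2,0)->(1,0) | p1:(1,2)->(1,3) | p2:(1,0)->(1,1) | p3:(1,1)->(1,2)
Step 3: p0:(1,0)->(1,1) | p1:(1,3)->(1,4)->EXIT | p2:(1,1)->(1,2) | p3:(1,2)->(1,3)
Step 4: p0:(1,1)->(1,2) | p1:escaped | p2:(1,2)->(1,3) | p3:(1,3)->(1,4)->EXIT
Step 5: p0:(1,2)->(1,3) | p1:escaped | p2:(1,3)->(1,4)->EXIT | p3:escaped

(1,3) ESCAPED ESCAPED ESCAPED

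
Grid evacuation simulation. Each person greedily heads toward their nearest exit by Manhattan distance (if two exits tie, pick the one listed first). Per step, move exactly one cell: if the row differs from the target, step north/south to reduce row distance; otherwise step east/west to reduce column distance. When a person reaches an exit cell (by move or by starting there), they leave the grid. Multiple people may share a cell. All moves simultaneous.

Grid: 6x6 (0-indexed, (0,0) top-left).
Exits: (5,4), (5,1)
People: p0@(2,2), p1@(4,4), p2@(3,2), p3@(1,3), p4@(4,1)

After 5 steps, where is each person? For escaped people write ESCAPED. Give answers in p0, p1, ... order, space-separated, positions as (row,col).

Step 1: p0:(2,2)->(3,2) | p1:(4,4)->(5,4)->EXIT | p2:(3,2)->(4,2) | p3:(1,3)->(2,3) | p4:(4,1)->(5,1)->EXIT
Step 2: p0:(3,2)->(4,2) | p1:escaped | p2:(4,2)->(5,2) | p3:(2,3)->(3,3) | p4:escaped
Step 3: p0:(4,2)->(5,2) | p1:escaped | p2:(5,2)->(5,1)->EXIT | p3:(3,3)->(4,3) | p4:escaped
Step 4: p0:(5,2)->(5,1)->EXIT | p1:escaped | p2:escaped | p3:(4,3)->(5,3) | p4:escaped
Step 5: p0:escaped | p1:escaped | p2:escaped | p3:(5,3)->(5,4)->EXIT | p4:escaped

ESCAPED ESCAPED ESCAPED ESCAPED ESCAPED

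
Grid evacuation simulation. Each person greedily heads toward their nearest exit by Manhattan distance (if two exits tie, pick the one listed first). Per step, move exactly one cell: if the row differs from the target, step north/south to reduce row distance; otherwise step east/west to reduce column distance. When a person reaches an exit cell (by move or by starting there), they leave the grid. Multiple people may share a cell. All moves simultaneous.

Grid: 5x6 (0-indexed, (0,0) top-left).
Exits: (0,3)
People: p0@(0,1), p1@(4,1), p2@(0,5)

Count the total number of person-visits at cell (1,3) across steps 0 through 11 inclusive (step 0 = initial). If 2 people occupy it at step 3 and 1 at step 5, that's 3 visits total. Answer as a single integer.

Step 0: p0@(0,1) p1@(4,1) p2@(0,5) -> at (1,3): 0 [-], cum=0
Step 1: p0@(0,2) p1@(3,1) p2@(0,4) -> at (1,3): 0 [-], cum=0
Step 2: p0@ESC p1@(2,1) p2@ESC -> at (1,3): 0 [-], cum=0
Step 3: p0@ESC p1@(1,1) p2@ESC -> at (1,3): 0 [-], cum=0
Step 4: p0@ESC p1@(0,1) p2@ESC -> at (1,3): 0 [-], cum=0
Step 5: p0@ESC p1@(0,2) p2@ESC -> at (1,3): 0 [-], cum=0
Step 6: p0@ESC p1@ESC p2@ESC -> at (1,3): 0 [-], cum=0
Total visits = 0

Answer: 0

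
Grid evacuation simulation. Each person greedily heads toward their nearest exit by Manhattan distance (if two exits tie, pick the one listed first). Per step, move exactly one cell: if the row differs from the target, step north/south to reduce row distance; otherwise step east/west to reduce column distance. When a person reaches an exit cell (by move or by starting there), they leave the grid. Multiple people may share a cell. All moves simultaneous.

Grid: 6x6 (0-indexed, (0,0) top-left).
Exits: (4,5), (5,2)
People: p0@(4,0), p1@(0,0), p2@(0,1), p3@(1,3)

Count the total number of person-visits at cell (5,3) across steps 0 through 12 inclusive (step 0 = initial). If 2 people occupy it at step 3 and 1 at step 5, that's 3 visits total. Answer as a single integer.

Step 0: p0@(4,0) p1@(0,0) p2@(0,1) p3@(1,3) -> at (5,3): 0 [-], cum=0
Step 1: p0@(5,0) p1@(1,0) p2@(1,1) p3@(2,3) -> at (5,3): 0 [-], cum=0
Step 2: p0@(5,1) p1@(2,0) p2@(2,1) p3@(3,3) -> at (5,3): 0 [-], cum=0
Step 3: p0@ESC p1@(3,0) p2@(3,1) p3@(4,3) -> at (5,3): 0 [-], cum=0
Step 4: p0@ESC p1@(4,0) p2@(4,1) p3@(4,4) -> at (5,3): 0 [-], cum=0
Step 5: p0@ESC p1@(5,0) p2@(5,1) p3@ESC -> at (5,3): 0 [-], cum=0
Step 6: p0@ESC p1@(5,1) p2@ESC p3@ESC -> at (5,3): 0 [-], cum=0
Step 7: p0@ESC p1@ESC p2@ESC p3@ESC -> at (5,3): 0 [-], cum=0
Total visits = 0

Answer: 0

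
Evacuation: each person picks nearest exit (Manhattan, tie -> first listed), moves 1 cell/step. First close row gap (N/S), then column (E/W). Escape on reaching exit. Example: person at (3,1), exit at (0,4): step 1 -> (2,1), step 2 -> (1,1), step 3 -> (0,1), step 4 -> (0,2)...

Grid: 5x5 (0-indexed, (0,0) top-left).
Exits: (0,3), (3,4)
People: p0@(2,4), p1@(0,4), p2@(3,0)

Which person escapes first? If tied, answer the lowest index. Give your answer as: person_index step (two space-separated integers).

Answer: 0 1

Derivation:
Step 1: p0:(2,4)->(3,4)->EXIT | p1:(0,4)->(0,3)->EXIT | p2:(3,0)->(3,1)
Step 2: p0:escaped | p1:escaped | p2:(3,1)->(3,2)
Step 3: p0:escaped | p1:escaped | p2:(3,2)->(3,3)
Step 4: p0:escaped | p1:escaped | p2:(3,3)->(3,4)->EXIT
Exit steps: [1, 1, 4]
First to escape: p0 at step 1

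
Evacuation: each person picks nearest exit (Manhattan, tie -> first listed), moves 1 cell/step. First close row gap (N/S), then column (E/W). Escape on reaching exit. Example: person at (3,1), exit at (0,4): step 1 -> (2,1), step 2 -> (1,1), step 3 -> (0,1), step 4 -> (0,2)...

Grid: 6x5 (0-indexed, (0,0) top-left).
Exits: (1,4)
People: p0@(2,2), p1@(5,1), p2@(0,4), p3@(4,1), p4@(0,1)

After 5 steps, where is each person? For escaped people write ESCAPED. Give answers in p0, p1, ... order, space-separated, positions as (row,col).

Step 1: p0:(2,2)->(1,2) | p1:(5,1)->(4,1) | p2:(0,4)->(1,4)->EXIT | p3:(4,1)->(3,1) | p4:(0,1)->(1,1)
Step 2: p0:(1,2)->(1,3) | p1:(4,1)->(3,1) | p2:escaped | p3:(3,1)->(2,1) | p4:(1,1)->(1,2)
Step 3: p0:(1,3)->(1,4)->EXIT | p1:(3,1)->(2,1) | p2:escaped | p3:(2,1)->(1,1) | p4:(1,2)->(1,3)
Step 4: p0:escaped | p1:(2,1)->(1,1) | p2:escaped | p3:(1,1)->(1,2) | p4:(1,3)->(1,4)->EXIT
Step 5: p0:escaped | p1:(1,1)->(1,2) | p2:escaped | p3:(1,2)->(1,3) | p4:escaped

ESCAPED (1,2) ESCAPED (1,3) ESCAPED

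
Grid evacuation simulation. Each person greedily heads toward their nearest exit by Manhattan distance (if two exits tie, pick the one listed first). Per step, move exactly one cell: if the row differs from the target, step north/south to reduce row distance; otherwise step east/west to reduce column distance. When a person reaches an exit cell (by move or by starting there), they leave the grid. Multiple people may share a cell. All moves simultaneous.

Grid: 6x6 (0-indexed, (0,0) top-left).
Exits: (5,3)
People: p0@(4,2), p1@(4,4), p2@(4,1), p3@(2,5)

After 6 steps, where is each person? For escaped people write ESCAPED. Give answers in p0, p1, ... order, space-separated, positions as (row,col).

Step 1: p0:(4,2)->(5,2) | p1:(4,4)->(5,4) | p2:(4,1)->(5,1) | p3:(2,5)->(3,5)
Step 2: p0:(5,2)->(5,3)->EXIT | p1:(5,4)->(5,3)->EXIT | p2:(5,1)->(5,2) | p3:(3,5)->(4,5)
Step 3: p0:escaped | p1:escaped | p2:(5,2)->(5,3)->EXIT | p3:(4,5)->(5,5)
Step 4: p0:escaped | p1:escaped | p2:escaped | p3:(5,5)->(5,4)
Step 5: p0:escaped | p1:escaped | p2:escaped | p3:(5,4)->(5,3)->EXIT

ESCAPED ESCAPED ESCAPED ESCAPED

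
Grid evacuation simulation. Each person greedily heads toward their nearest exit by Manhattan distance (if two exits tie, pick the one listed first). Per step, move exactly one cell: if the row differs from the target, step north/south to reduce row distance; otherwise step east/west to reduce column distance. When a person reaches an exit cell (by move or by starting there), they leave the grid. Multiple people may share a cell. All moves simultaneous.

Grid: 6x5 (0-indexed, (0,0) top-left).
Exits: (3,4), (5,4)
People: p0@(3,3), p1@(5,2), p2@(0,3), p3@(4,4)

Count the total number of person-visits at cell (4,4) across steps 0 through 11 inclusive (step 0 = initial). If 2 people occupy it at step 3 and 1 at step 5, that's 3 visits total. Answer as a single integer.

Step 0: p0@(3,3) p1@(5,2) p2@(0,3) p3@(4,4) -> at (4,4): 1 [p3], cum=1
Step 1: p0@ESC p1@(5,3) p2@(1,3) p3@ESC -> at (4,4): 0 [-], cum=1
Step 2: p0@ESC p1@ESC p2@(2,3) p3@ESC -> at (4,4): 0 [-], cum=1
Step 3: p0@ESC p1@ESC p2@(3,3) p3@ESC -> at (4,4): 0 [-], cum=1
Step 4: p0@ESC p1@ESC p2@ESC p3@ESC -> at (4,4): 0 [-], cum=1
Total visits = 1

Answer: 1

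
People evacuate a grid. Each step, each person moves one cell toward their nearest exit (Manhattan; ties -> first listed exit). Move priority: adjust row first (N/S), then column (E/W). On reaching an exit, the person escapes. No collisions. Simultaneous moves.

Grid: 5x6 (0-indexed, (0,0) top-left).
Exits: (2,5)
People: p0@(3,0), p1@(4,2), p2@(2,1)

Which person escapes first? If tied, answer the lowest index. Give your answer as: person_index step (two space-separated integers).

Answer: 2 4

Derivation:
Step 1: p0:(3,0)->(2,0) | p1:(4,2)->(3,2) | p2:(2,1)->(2,2)
Step 2: p0:(2,0)->(2,1) | p1:(3,2)->(2,2) | p2:(2,2)->(2,3)
Step 3: p0:(2,1)->(2,2) | p1:(2,2)->(2,3) | p2:(2,3)->(2,4)
Step 4: p0:(2,2)->(2,3) | p1:(2,3)->(2,4) | p2:(2,4)->(2,5)->EXIT
Step 5: p0:(2,3)->(2,4) | p1:(2,4)->(2,5)->EXIT | p2:escaped
Step 6: p0:(2,4)->(2,5)->EXIT | p1:escaped | p2:escaped
Exit steps: [6, 5, 4]
First to escape: p2 at step 4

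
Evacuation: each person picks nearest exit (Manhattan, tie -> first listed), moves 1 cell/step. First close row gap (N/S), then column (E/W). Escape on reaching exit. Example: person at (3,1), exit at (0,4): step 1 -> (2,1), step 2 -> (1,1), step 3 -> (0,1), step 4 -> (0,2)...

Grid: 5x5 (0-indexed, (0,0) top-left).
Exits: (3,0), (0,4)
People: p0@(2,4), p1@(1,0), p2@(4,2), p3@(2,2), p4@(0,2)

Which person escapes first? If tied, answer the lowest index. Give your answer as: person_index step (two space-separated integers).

Answer: 0 2

Derivation:
Step 1: p0:(2,4)->(1,4) | p1:(1,0)->(2,0) | p2:(4,2)->(3,2) | p3:(2,2)->(3,2) | p4:(0,2)->(0,3)
Step 2: p0:(1,4)->(0,4)->EXIT | p1:(2,0)->(3,0)->EXIT | p2:(3,2)->(3,1) | p3:(3,2)->(3,1) | p4:(0,3)->(0,4)->EXIT
Step 3: p0:escaped | p1:escaped | p2:(3,1)->(3,0)->EXIT | p3:(3,1)->(3,0)->EXIT | p4:escaped
Exit steps: [2, 2, 3, 3, 2]
First to escape: p0 at step 2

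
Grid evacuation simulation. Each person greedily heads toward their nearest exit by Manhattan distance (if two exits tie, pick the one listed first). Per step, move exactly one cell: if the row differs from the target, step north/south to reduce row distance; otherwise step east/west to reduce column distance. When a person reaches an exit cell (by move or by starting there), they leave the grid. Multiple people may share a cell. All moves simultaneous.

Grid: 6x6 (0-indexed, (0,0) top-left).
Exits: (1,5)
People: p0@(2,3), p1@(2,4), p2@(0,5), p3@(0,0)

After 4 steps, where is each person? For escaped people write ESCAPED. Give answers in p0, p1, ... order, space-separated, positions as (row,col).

Step 1: p0:(2,3)->(1,3) | p1:(2,4)->(1,4) | p2:(0,5)->(1,5)->EXIT | p3:(0,0)->(1,0)
Step 2: p0:(1,3)->(1,4) | p1:(1,4)->(1,5)->EXIT | p2:escaped | p3:(1,0)->(1,1)
Step 3: p0:(1,4)->(1,5)->EXIT | p1:escaped | p2:escaped | p3:(1,1)->(1,2)
Step 4: p0:escaped | p1:escaped | p2:escaped | p3:(1,2)->(1,3)

ESCAPED ESCAPED ESCAPED (1,3)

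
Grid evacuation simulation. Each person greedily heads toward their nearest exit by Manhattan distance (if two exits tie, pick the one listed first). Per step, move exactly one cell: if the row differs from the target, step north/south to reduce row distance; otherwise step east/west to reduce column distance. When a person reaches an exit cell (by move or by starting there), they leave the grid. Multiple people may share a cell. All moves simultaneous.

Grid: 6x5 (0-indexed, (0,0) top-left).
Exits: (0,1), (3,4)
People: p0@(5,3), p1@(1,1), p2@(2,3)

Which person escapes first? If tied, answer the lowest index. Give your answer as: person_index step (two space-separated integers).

Step 1: p0:(5,3)->(4,3) | p1:(1,1)->(0,1)->EXIT | p2:(2,3)->(3,3)
Step 2: p0:(4,3)->(3,3) | p1:escaped | p2:(3,3)->(3,4)->EXIT
Step 3: p0:(3,3)->(3,4)->EXIT | p1:escaped | p2:escaped
Exit steps: [3, 1, 2]
First to escape: p1 at step 1

Answer: 1 1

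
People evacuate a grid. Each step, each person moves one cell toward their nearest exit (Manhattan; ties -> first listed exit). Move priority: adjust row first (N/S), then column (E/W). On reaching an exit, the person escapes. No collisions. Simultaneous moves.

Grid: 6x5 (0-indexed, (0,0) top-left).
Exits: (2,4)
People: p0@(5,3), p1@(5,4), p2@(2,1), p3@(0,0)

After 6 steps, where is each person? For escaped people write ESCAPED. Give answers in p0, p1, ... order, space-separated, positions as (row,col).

Step 1: p0:(5,3)->(4,3) | p1:(5,4)->(4,4) | p2:(2,1)->(2,2) | p3:(0,0)->(1,0)
Step 2: p0:(4,3)->(3,3) | p1:(4,4)->(3,4) | p2:(2,2)->(2,3) | p3:(1,0)->(2,0)
Step 3: p0:(3,3)->(2,3) | p1:(3,4)->(2,4)->EXIT | p2:(2,3)->(2,4)->EXIT | p3:(2,0)->(2,1)
Step 4: p0:(2,3)->(2,4)->EXIT | p1:escaped | p2:escaped | p3:(2,1)->(2,2)
Step 5: p0:escaped | p1:escaped | p2:escaped | p3:(2,2)->(2,3)
Step 6: p0:escaped | p1:escaped | p2:escaped | p3:(2,3)->(2,4)->EXIT

ESCAPED ESCAPED ESCAPED ESCAPED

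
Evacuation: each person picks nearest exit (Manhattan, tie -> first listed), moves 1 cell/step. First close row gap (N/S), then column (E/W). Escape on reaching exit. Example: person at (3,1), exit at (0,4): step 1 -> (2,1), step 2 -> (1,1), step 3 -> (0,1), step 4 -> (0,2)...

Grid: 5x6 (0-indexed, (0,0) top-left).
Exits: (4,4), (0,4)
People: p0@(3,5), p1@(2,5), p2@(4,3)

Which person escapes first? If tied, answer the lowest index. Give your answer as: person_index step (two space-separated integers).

Answer: 2 1

Derivation:
Step 1: p0:(3,5)->(4,5) | p1:(2,5)->(3,5) | p2:(4,3)->(4,4)->EXIT
Step 2: p0:(4,5)->(4,4)->EXIT | p1:(3,5)->(4,5) | p2:escaped
Step 3: p0:escaped | p1:(4,5)->(4,4)->EXIT | p2:escaped
Exit steps: [2, 3, 1]
First to escape: p2 at step 1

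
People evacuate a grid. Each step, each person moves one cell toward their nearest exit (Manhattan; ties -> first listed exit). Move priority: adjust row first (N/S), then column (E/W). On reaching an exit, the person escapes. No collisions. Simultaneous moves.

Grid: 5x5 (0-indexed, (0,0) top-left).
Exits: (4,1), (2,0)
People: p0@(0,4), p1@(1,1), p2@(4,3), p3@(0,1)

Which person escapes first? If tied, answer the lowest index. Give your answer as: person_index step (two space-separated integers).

Step 1: p0:(0,4)->(1,4) | p1:(1,1)->(2,1) | p2:(4,3)->(4,2) | p3:(0,1)->(1,1)
Step 2: p0:(1,4)->(2,4) | p1:(2,1)->(2,0)->EXIT | p2:(4,2)->(4,1)->EXIT | p3:(1,1)->(2,1)
Step 3: p0:(2,4)->(2,3) | p1:escaped | p2:escaped | p3:(2,1)->(2,0)->EXIT
Step 4: p0:(2,3)->(2,2) | p1:escaped | p2:escaped | p3:escaped
Step 5: p0:(2,2)->(2,1) | p1:escaped | p2:escaped | p3:escaped
Step 6: p0:(2,1)->(2,0)->EXIT | p1:escaped | p2:escaped | p3:escaped
Exit steps: [6, 2, 2, 3]
First to escape: p1 at step 2

Answer: 1 2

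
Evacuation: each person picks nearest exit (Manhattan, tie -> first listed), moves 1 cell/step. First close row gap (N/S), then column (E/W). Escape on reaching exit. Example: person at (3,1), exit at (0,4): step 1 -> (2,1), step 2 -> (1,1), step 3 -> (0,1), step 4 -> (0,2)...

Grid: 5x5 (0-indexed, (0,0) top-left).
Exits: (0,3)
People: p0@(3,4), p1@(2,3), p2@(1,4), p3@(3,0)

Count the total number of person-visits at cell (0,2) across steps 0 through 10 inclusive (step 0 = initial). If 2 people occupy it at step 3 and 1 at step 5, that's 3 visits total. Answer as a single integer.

Answer: 1

Derivation:
Step 0: p0@(3,4) p1@(2,3) p2@(1,4) p3@(3,0) -> at (0,2): 0 [-], cum=0
Step 1: p0@(2,4) p1@(1,3) p2@(0,4) p3@(2,0) -> at (0,2): 0 [-], cum=0
Step 2: p0@(1,4) p1@ESC p2@ESC p3@(1,0) -> at (0,2): 0 [-], cum=0
Step 3: p0@(0,4) p1@ESC p2@ESC p3@(0,0) -> at (0,2): 0 [-], cum=0
Step 4: p0@ESC p1@ESC p2@ESC p3@(0,1) -> at (0,2): 0 [-], cum=0
Step 5: p0@ESC p1@ESC p2@ESC p3@(0,2) -> at (0,2): 1 [p3], cum=1
Step 6: p0@ESC p1@ESC p2@ESC p3@ESC -> at (0,2): 0 [-], cum=1
Total visits = 1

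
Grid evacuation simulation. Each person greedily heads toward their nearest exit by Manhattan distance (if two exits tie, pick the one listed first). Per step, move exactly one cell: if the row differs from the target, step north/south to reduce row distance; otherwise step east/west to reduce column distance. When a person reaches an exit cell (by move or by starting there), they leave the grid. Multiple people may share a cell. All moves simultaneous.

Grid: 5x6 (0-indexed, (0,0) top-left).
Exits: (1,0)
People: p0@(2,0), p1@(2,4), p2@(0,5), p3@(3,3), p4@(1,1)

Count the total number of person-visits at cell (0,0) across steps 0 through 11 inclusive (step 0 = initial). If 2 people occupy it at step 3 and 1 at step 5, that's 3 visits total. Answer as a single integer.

Step 0: p0@(2,0) p1@(2,4) p2@(0,5) p3@(3,3) p4@(1,1) -> at (0,0): 0 [-], cum=0
Step 1: p0@ESC p1@(1,4) p2@(1,5) p3@(2,3) p4@ESC -> at (0,0): 0 [-], cum=0
Step 2: p0@ESC p1@(1,3) p2@(1,4) p3@(1,3) p4@ESC -> at (0,0): 0 [-], cum=0
Step 3: p0@ESC p1@(1,2) p2@(1,3) p3@(1,2) p4@ESC -> at (0,0): 0 [-], cum=0
Step 4: p0@ESC p1@(1,1) p2@(1,2) p3@(1,1) p4@ESC -> at (0,0): 0 [-], cum=0
Step 5: p0@ESC p1@ESC p2@(1,1) p3@ESC p4@ESC -> at (0,0): 0 [-], cum=0
Step 6: p0@ESC p1@ESC p2@ESC p3@ESC p4@ESC -> at (0,0): 0 [-], cum=0
Total visits = 0

Answer: 0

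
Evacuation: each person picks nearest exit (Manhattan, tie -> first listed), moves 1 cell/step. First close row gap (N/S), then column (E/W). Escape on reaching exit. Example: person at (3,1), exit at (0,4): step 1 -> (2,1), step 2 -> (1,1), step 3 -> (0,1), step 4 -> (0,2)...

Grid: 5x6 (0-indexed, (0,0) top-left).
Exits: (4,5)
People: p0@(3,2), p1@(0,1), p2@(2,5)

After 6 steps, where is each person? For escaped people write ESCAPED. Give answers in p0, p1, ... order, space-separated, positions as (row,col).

Step 1: p0:(3,2)->(4,2) | p1:(0,1)->(1,1) | p2:(2,5)->(3,5)
Step 2: p0:(4,2)->(4,3) | p1:(1,1)->(2,1) | p2:(3,5)->(4,5)->EXIT
Step 3: p0:(4,3)->(4,4) | p1:(2,1)->(3,1) | p2:escaped
Step 4: p0:(4,4)->(4,5)->EXIT | p1:(3,1)->(4,1) | p2:escaped
Step 5: p0:escaped | p1:(4,1)->(4,2) | p2:escaped
Step 6: p0:escaped | p1:(4,2)->(4,3) | p2:escaped

ESCAPED (4,3) ESCAPED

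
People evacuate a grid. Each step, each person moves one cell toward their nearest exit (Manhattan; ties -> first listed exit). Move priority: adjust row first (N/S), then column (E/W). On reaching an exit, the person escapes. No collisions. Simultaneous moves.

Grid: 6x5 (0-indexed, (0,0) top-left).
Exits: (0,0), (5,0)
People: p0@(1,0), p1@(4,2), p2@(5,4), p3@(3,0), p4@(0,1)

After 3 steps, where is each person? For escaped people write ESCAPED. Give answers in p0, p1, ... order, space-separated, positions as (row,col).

Step 1: p0:(1,0)->(0,0)->EXIT | p1:(4,2)->(5,2) | p2:(5,4)->(5,3) | p3:(3,0)->(4,0) | p4:(0,1)->(0,0)->EXIT
Step 2: p0:escaped | p1:(5,2)->(5,1) | p2:(5,3)->(5,2) | p3:(4,0)->(5,0)->EXIT | p4:escaped
Step 3: p0:escaped | p1:(5,1)->(5,0)->EXIT | p2:(5,2)->(5,1) | p3:escaped | p4:escaped

ESCAPED ESCAPED (5,1) ESCAPED ESCAPED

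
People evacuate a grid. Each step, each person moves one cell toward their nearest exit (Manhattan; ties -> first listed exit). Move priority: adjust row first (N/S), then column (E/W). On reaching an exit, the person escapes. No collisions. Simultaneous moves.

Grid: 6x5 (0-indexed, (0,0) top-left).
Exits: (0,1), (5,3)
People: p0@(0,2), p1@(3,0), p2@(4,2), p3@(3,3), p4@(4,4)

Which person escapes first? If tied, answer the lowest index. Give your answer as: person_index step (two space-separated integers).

Step 1: p0:(0,2)->(0,1)->EXIT | p1:(3,0)->(2,0) | p2:(4,2)->(5,2) | p3:(3,3)->(4,3) | p4:(4,4)->(5,4)
Step 2: p0:escaped | p1:(2,0)->(1,0) | p2:(5,2)->(5,3)->EXIT | p3:(4,3)->(5,3)->EXIT | p4:(5,4)->(5,3)->EXIT
Step 3: p0:escaped | p1:(1,0)->(0,0) | p2:escaped | p3:escaped | p4:escaped
Step 4: p0:escaped | p1:(0,0)->(0,1)->EXIT | p2:escaped | p3:escaped | p4:escaped
Exit steps: [1, 4, 2, 2, 2]
First to escape: p0 at step 1

Answer: 0 1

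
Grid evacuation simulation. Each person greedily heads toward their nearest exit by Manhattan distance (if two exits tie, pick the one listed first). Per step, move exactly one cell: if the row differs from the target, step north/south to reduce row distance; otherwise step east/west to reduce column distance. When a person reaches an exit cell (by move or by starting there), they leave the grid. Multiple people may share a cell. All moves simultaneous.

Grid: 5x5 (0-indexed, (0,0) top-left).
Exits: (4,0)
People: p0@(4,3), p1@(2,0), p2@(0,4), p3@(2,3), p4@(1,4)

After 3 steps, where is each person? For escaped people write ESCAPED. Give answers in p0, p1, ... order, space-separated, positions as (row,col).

Step 1: p0:(4,3)->(4,2) | p1:(2,0)->(3,0) | p2:(0,4)->(1,4) | p3:(2,3)->(3,3) | p4:(1,4)->(2,4)
Step 2: p0:(4,2)->(4,1) | p1:(3,0)->(4,0)->EXIT | p2:(1,4)->(2,4) | p3:(3,3)->(4,3) | p4:(2,4)->(3,4)
Step 3: p0:(4,1)->(4,0)->EXIT | p1:escaped | p2:(2,4)->(3,4) | p3:(4,3)->(4,2) | p4:(3,4)->(4,4)

ESCAPED ESCAPED (3,4) (4,2) (4,4)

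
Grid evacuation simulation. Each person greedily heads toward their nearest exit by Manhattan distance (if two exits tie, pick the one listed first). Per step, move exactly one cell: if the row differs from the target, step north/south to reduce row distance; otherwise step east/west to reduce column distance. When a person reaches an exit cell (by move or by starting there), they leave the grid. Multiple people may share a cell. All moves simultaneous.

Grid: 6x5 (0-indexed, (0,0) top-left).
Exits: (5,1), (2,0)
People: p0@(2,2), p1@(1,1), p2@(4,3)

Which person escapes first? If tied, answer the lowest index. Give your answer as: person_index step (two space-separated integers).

Step 1: p0:(2,2)->(2,1) | p1:(1,1)->(2,1) | p2:(4,3)->(5,3)
Step 2: p0:(2,1)->(2,0)->EXIT | p1:(2,1)->(2,0)->EXIT | p2:(5,3)->(5,2)
Step 3: p0:escaped | p1:escaped | p2:(5,2)->(5,1)->EXIT
Exit steps: [2, 2, 3]
First to escape: p0 at step 2

Answer: 0 2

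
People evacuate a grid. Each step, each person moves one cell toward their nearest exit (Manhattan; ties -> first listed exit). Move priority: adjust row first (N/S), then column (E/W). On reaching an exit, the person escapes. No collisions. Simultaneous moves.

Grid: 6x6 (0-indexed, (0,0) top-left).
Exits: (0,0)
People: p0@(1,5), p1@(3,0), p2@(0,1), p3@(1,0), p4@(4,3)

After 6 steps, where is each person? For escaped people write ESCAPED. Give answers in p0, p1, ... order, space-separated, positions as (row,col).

Step 1: p0:(1,5)->(0,5) | p1:(3,0)->(2,0) | p2:(0,1)->(0,0)->EXIT | p3:(1,0)->(0,0)->EXIT | p4:(4,3)->(3,3)
Step 2: p0:(0,5)->(0,4) | p1:(2,0)->(1,0) | p2:escaped | p3:escaped | p4:(3,3)->(2,3)
Step 3: p0:(0,4)->(0,3) | p1:(1,0)->(0,0)->EXIT | p2:escaped | p3:escaped | p4:(2,3)->(1,3)
Step 4: p0:(0,3)->(0,2) | p1:escaped | p2:escaped | p3:escaped | p4:(1,3)->(0,3)
Step 5: p0:(0,2)->(0,1) | p1:escaped | p2:escaped | p3:escaped | p4:(0,3)->(0,2)
Step 6: p0:(0,1)->(0,0)->EXIT | p1:escaped | p2:escaped | p3:escaped | p4:(0,2)->(0,1)

ESCAPED ESCAPED ESCAPED ESCAPED (0,1)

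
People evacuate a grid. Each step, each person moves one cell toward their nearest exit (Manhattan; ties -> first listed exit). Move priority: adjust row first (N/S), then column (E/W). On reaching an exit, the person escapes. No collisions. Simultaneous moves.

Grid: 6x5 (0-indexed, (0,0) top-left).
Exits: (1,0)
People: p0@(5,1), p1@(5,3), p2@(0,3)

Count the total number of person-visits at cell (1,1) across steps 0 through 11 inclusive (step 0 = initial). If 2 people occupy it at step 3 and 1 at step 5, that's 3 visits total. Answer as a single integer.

Answer: 3

Derivation:
Step 0: p0@(5,1) p1@(5,3) p2@(0,3) -> at (1,1): 0 [-], cum=0
Step 1: p0@(4,1) p1@(4,3) p2@(1,3) -> at (1,1): 0 [-], cum=0
Step 2: p0@(3,1) p1@(3,3) p2@(1,2) -> at (1,1): 0 [-], cum=0
Step 3: p0@(2,1) p1@(2,3) p2@(1,1) -> at (1,1): 1 [p2], cum=1
Step 4: p0@(1,1) p1@(1,3) p2@ESC -> at (1,1): 1 [p0], cum=2
Step 5: p0@ESC p1@(1,2) p2@ESC -> at (1,1): 0 [-], cum=2
Step 6: p0@ESC p1@(1,1) p2@ESC -> at (1,1): 1 [p1], cum=3
Step 7: p0@ESC p1@ESC p2@ESC -> at (1,1): 0 [-], cum=3
Total visits = 3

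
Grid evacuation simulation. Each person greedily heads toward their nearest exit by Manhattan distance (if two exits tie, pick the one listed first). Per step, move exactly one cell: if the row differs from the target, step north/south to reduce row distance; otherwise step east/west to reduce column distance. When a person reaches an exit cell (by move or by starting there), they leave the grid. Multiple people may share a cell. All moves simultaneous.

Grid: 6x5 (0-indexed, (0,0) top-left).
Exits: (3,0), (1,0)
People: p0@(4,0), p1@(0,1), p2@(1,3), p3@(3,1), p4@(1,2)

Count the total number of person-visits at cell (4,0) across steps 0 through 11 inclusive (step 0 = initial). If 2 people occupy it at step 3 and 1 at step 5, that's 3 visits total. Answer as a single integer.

Answer: 1

Derivation:
Step 0: p0@(4,0) p1@(0,1) p2@(1,3) p3@(3,1) p4@(1,2) -> at (4,0): 1 [p0], cum=1
Step 1: p0@ESC p1@(1,1) p2@(1,2) p3@ESC p4@(1,1) -> at (4,0): 0 [-], cum=1
Step 2: p0@ESC p1@ESC p2@(1,1) p3@ESC p4@ESC -> at (4,0): 0 [-], cum=1
Step 3: p0@ESC p1@ESC p2@ESC p3@ESC p4@ESC -> at (4,0): 0 [-], cum=1
Total visits = 1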